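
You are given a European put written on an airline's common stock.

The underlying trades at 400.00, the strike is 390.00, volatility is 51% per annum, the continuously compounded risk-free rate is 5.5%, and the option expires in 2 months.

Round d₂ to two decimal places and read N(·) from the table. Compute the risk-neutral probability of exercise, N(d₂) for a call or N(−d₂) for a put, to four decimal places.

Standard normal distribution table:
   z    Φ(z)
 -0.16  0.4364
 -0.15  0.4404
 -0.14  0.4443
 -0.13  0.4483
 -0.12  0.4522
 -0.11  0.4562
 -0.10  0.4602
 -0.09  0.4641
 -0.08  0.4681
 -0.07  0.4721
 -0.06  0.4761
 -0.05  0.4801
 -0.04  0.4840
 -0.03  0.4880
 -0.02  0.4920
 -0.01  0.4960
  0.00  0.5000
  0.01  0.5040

0.4761

σ√T = 0.51 × 0.4082 = 0.2082
ln(S/K) + (r + σ²/2)T = ln(400/390) + (0.055 + 0.51²/2)·0.1667 = 0.0253 + 0.0308 = 0.0562
d₁ = 0.0562 / 0.2082 = 0.2697 which rounds to 0.27
d₂ = d₁ − σ√T = 0.2697 − 0.2082 = 0.0615 which rounds to 0.06
Risk-neutral Pr[S_T < K] = N(−d₂) = N(-0.06) = 0.4761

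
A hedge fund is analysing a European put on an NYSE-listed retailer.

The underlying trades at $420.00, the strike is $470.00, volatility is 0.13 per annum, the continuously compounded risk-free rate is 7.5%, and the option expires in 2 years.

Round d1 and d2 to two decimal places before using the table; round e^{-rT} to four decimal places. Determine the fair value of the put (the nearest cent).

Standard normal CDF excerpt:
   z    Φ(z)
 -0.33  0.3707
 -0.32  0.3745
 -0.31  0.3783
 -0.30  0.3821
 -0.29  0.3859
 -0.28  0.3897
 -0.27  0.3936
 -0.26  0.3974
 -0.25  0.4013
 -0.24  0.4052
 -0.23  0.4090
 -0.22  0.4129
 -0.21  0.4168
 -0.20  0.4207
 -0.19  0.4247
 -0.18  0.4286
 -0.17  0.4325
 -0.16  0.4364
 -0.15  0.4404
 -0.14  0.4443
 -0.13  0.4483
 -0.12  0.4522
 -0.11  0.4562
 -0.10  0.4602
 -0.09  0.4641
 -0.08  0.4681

$24.06

σ√T = 0.13·√2 = 0.1838
ln(S/K) + (r + σ²/2)T = ln(420/470) + (0.075 + 0.13²/2)·2 = -0.1125 + 0.1669 = 0.0544
d₁ = 0.0544 / 0.1838 = 0.2960 which rounds to 0.30
d₂ = d₁ − σ√T = 0.2960 − 0.1838 = 0.1122 which rounds to 0.11
exp(−rT) = exp(−0.075·2) = 0.8607
N(−d₂) = N(-0.11) = 0.4562;  N(−d₁) = N(-0.30) = 0.3821
P = 470·0.8607·0.4562 − 420·0.3821 = 184.5461 − 160.4820 = 24.0641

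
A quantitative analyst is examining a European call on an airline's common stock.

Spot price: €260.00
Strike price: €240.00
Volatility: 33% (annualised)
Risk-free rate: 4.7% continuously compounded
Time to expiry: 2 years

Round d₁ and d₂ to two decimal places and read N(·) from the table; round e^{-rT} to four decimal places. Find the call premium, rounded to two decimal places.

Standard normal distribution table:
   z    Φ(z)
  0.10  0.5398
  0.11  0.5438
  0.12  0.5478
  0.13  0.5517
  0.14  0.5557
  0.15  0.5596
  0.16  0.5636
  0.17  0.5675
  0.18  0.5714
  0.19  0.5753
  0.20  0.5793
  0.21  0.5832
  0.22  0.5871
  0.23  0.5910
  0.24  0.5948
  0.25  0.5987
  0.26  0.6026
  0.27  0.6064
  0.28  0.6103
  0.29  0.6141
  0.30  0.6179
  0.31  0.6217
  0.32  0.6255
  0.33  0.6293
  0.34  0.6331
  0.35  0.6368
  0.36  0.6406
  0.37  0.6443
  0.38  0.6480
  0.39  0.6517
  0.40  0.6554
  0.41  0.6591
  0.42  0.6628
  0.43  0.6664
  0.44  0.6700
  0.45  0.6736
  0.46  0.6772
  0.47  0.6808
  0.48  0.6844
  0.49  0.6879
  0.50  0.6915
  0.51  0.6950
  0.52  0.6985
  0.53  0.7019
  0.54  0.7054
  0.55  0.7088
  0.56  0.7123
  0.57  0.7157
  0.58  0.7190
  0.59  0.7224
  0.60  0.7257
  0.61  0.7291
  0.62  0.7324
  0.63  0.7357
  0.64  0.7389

σ√T = 0.33·√2 = 0.4667
ln(S/K) + (r + σ²/2)T = ln(260/240) + (0.047 + 0.33²/2)·2 = 0.0800 + 0.2029 = 0.2829
d₁ = 0.2829 / 0.4667 = 0.6063 which rounds to 0.61
d₂ = d₁ − σ√T = 0.6063 − 0.4667 = 0.1396 which rounds to 0.14
e^(−rT) = e^(−0.047·2) = 0.9103
N(d₁) = N(0.61) = 0.7291;  N(d₂) = N(0.14) = 0.5557
C = 260·0.7291 − 240·0.9103·0.5557 = 189.5660 − 121.4049 = 68.1611

€68.16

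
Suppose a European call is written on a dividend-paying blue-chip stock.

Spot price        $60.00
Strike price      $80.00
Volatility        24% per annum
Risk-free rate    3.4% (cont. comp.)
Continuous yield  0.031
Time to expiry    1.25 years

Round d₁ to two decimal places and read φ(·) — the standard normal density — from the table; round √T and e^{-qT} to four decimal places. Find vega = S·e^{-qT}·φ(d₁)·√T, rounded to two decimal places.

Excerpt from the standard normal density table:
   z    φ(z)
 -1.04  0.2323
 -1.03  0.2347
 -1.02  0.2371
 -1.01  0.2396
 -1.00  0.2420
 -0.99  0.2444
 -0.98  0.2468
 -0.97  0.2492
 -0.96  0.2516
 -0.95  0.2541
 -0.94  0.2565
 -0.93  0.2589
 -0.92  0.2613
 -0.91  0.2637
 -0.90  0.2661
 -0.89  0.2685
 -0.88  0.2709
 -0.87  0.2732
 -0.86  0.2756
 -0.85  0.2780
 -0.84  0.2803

16.86

σ√T = 0.24·√1.25 = 0.2683
d₁ = [ln(60/80) + (0.034 − 0.031 + 0.24²/2)·1.25] / 0.2683 = [-0.2877 + 0.0398] / 0.2683 = -0.9240 ≈ -0.92
√T = √1.25 = 1.1180
φ(d₁) = φ(-0.92) = 0.2613
e^(−qT) = e^(−0.031·1.25) = 0.9620
vega = S·e^(−qT)·φ(d₁)·√T = 60·0.9620·0.2613·1.1180 = 16.8619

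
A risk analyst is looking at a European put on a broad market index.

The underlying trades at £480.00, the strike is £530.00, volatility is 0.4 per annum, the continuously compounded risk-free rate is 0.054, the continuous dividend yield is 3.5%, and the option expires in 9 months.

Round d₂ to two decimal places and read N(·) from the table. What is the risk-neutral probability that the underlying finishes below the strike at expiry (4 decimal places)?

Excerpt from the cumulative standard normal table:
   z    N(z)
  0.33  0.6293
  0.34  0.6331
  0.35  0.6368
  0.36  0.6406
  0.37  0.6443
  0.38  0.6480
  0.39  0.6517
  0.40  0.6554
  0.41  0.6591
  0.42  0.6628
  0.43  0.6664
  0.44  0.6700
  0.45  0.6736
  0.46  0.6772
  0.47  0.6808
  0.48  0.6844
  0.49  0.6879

σ√T = 0.4 × 0.8660 = 0.3464
d₁ = [ln(480/530) + (0.054 − 0.035 + 0.4²/2)·0.75] / 0.3464 = [-0.0991 + 0.0743] / 0.3464 = -0.0717 → -0.07
d₂ = d₁ − σ√T = -0.0717 − 0.3464 = -0.4181 → -0.42
Pr(exercise) under Q = N(−d₂) = N(0.42) = 0.6628

0.6628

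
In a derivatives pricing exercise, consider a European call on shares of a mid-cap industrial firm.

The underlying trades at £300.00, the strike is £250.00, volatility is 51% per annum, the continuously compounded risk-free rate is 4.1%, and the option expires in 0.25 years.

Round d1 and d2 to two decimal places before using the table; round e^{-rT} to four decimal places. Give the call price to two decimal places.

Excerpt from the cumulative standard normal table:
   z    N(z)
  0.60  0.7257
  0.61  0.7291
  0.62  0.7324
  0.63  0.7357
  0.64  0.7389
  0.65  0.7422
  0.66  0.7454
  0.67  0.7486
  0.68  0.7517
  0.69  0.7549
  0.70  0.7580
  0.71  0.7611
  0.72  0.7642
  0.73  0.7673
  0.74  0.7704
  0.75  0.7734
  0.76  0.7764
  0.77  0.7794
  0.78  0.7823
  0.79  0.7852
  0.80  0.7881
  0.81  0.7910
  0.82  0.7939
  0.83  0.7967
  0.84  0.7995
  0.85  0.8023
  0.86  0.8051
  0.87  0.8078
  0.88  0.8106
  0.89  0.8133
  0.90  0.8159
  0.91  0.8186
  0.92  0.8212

£61.13

σ√T = 0.51·√0.25 = 0.2550
d₁ = [ln(300/250) + (0.041 + 0.51²/2)·0.25] / 0.2550 = [0.1823 + 0.0428] / 0.2550 = 0.8827 → 0.88
d₂ = d₁ − σ√T = 0.8827 − 0.2550 = 0.6277 → 0.63
exp(−rT) = exp(−0.041·0.25) = 0.9898
N(d₁) = N(0.88) = 0.8106;  N(d₂) = N(0.63) = 0.7357
C = 300·0.8106 − 250·0.9898·0.7357 = 243.1800 − 182.0490 = 61.1310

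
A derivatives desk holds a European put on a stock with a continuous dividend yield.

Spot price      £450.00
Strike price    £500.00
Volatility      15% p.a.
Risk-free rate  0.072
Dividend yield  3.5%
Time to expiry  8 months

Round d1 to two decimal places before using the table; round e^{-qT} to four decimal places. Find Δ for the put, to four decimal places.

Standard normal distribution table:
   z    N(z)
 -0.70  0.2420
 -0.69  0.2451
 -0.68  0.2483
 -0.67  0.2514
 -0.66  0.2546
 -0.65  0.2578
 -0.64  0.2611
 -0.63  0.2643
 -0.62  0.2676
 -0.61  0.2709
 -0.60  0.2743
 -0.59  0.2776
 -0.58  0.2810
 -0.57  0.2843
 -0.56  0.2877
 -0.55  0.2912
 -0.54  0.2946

σ√T = 0.15 × 0.8165 = 0.1225
d₁ = [ln(450/500) + (0.072 − 0.035 + 0.15²/2)·0.6667] / 0.1225 = [-0.1054 + 0.0322] / 0.1225 = -0.5976 ≈ -0.60
N(d₁) = N(-0.60) = 0.2743
Δ_put = e^(−qT)·(N(d₁) − 1) = 0.9769·(0.2743 − 1) = -0.7089

-0.7089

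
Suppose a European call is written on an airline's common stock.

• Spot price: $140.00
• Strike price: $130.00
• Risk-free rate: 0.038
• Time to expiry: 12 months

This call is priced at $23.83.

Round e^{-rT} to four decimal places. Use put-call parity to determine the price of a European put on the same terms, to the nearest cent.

e^(−rT) = e^(−0.038·1) = 0.9627
Put-call parity: C − P = S − K·e^(−rT) = 140 − 130·0.9627 = 140 − 125.1510 = 14.8490
P = C − (C − P) = 23.83 − (14.8490) = 8.9810

$8.98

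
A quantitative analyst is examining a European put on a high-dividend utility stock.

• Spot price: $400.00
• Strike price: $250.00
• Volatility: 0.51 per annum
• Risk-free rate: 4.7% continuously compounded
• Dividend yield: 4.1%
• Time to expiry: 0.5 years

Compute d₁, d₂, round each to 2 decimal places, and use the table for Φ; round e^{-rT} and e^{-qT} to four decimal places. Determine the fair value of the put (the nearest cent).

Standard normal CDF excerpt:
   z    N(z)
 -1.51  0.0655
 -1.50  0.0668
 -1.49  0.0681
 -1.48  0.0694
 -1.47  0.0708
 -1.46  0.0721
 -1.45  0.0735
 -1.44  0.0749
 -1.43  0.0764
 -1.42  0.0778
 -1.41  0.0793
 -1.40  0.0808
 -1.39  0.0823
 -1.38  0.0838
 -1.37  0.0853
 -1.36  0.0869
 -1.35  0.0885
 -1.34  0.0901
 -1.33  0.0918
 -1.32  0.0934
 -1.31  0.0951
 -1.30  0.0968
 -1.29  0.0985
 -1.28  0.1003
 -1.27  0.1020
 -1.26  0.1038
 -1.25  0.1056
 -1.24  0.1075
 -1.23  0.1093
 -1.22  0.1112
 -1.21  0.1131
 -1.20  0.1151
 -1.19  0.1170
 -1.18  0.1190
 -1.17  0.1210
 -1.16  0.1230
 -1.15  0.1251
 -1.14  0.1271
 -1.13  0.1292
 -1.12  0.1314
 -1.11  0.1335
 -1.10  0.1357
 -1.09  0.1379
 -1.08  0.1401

σ√T = 0.51 × 0.7071 = 0.3606
d₁ = [ln(400/250) + (0.047 − 0.041 + ½·0.51²)·0.5] / (σ√T) = (0.4700 + 0.0680) / 0.3606 = 1.4919 which rounds to 1.49
d₂ = 1.4919 − 0.3606 = 1.1313 which rounds to 1.13
exp(−qT) = exp(−0.041·0.5) = 0.9797;  exp(−rT) = exp(−0.047·0.5) = 0.9768
N(−d₂) = N(-1.13) = 0.1292;  N(−d₁) = N(-1.49) = 0.0681
P = 250·0.9768·0.1292 − 400·0.9797·0.0681 = 31.5506 − 26.6870 = 4.8636

$4.86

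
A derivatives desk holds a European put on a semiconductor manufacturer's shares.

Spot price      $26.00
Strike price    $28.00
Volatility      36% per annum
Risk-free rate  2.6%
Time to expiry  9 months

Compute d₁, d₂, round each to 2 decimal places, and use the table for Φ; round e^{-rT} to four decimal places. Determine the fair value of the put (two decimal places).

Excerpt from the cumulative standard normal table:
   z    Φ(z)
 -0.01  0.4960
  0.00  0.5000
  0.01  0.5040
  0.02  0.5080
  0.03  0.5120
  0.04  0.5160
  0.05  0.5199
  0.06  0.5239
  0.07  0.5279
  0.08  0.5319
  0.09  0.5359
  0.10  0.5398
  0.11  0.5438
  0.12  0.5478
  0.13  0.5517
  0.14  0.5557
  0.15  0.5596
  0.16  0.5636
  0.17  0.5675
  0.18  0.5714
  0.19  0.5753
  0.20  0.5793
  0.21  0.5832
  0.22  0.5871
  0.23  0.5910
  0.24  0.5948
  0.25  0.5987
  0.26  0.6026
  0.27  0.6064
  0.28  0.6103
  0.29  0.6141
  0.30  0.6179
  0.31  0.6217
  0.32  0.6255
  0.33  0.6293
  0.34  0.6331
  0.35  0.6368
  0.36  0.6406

$4.07

T = 0.75;  σ√T = 0.3118
d₁ = [ln(26/28) + (0.026 + 0.36²/2)·0.75] / 0.3118 = [-0.0741 + 0.0681] / 0.3118 = -0.0193 → -0.02
d₂ = d₁ − σ√T = -0.0193 − 0.3118 = -0.3310 → -0.33
e^(−rT) = e^(−0.026·0.75) = 0.9807
N(−d₂) = N(0.33) = 0.6293;  N(−d₁) = N(0.02) = 0.5080
P = 28·0.9807·0.6293 − 26·0.5080 = 17.2803 − 13.2080 = 4.0723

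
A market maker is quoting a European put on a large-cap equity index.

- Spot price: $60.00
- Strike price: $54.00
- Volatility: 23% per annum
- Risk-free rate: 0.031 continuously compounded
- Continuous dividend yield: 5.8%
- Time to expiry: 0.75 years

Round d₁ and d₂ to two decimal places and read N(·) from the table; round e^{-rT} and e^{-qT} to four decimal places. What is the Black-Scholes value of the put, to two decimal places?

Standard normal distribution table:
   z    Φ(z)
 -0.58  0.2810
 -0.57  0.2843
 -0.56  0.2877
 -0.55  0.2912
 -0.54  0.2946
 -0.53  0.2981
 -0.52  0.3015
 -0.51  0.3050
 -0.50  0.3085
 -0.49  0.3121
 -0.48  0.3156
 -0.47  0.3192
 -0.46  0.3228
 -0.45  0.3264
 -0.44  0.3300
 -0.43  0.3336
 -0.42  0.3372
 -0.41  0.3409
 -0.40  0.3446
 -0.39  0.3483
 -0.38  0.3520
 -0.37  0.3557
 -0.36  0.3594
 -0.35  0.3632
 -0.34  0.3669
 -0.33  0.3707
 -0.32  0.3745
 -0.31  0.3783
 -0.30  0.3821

$2.43

σ√T = 0.23·√0.75 = 0.1992
d₁ = [ln(60/54) + (0.031 − 0.058 + 0.23²/2)·0.75] / 0.1992 = [0.1054 − 0.0004] / 0.1992 = 0.5269 ⇒ 0.53
d₂ = d₁ − σ√T = 0.5269 − 0.1992 = 0.3277 ⇒ 0.33
e^(−qT) = e^(−0.058·0.75) = 0.9574;  e^(−rT) = e^(−0.031·0.75) = 0.9770
P = 54·0.9770·N(-0.33) − 60·0.9574·N(-0.53) = 54·0.9770·0.3707 − 60·0.9574·0.2981 = 19.5574 − 17.1241 = 2.4333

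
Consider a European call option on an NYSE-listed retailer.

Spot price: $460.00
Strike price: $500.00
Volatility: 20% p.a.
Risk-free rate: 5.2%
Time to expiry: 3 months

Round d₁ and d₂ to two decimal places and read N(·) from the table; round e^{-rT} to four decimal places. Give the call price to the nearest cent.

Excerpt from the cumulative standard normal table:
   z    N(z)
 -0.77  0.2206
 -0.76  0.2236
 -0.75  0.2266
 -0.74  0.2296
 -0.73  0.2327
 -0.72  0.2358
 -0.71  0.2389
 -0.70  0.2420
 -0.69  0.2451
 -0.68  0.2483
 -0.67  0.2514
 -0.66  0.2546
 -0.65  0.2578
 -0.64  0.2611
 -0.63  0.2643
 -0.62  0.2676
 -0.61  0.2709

T = 0.25;  σ√T = 0.1000
d₁ = [ln(460/500) + (0.052 + ½·0.2²)·0.25] / (σ√T) = (-0.0834 + 0.0180) / 0.1000 = -0.6538 ≈ -0.65
d₂ = -0.6538 − 0.1000 = -0.7538 ≈ -0.75
e^(−rT) = e^(−0.052·0.25) = 0.9871
N(d₁) = N(-0.65) = 0.2578;  N(d₂) = N(-0.75) = 0.2266
C = 460·0.2578 − 500·0.9871·0.2266 = 118.5880 − 111.8384 = 6.7496

$6.75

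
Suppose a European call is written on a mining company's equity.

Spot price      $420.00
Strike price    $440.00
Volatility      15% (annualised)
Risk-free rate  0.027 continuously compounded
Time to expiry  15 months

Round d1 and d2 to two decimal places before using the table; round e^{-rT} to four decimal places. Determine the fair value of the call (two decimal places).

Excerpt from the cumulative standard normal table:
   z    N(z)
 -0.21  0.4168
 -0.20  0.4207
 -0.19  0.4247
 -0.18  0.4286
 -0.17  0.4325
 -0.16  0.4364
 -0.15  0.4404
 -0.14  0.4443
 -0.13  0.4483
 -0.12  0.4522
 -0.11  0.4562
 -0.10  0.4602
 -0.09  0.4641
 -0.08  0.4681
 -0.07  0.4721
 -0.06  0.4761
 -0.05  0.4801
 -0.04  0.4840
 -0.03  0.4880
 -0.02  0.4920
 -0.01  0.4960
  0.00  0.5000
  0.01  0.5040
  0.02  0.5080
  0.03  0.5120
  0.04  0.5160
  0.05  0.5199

$26.04

σ√T = 0.15 × 1.1180 = 0.1677
d₁ = [ln(420/440) + (0.027 + 0.15²/2)·1.25] / 0.1677 = [-0.0465 + 0.0478] / 0.1677 = 0.0077 → 0.01
d₂ = d₁ − σ√T = 0.0077 − 0.1677 = -0.1600 → -0.16
exp(−rT) = exp(−0.027·1.25) = 0.9668
N(d₁) = N(0.01) = 0.5040;  N(d₂) = N(-0.16) = 0.4364
C = 420·0.5040 − 440·0.9668·0.4364 = 211.6800 − 185.6411 = 26.0389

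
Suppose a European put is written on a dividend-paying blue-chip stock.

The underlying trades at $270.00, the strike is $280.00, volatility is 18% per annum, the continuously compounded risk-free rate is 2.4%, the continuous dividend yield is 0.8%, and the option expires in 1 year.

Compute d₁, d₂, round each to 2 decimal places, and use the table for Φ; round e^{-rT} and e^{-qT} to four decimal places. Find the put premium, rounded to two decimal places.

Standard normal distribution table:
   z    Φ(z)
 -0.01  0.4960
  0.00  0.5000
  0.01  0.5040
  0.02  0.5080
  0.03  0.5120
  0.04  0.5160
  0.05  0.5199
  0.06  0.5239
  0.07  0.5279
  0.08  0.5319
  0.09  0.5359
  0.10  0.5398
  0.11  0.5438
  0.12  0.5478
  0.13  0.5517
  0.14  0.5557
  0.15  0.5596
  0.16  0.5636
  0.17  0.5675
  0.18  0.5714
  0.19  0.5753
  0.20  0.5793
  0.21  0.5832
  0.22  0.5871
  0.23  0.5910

$22.30

T = 1;  σ√T = 0.1800
ln(S/K) + (r − q + σ²/2)T = ln(270/280) + (0.024 − 0.008 + 0.18²/2)·1 = -0.0364 + 0.0322 = -0.0042
d₁ = -0.0042 / 0.1800 = -0.0232 ⇒ -0.02
d₂ = d₁ − σ√T = -0.0232 − 0.1800 = -0.2032 ⇒ -0.20
exp(−qT) = exp(−0.008·1) = 0.9920;  exp(−rT) = exp(−0.024·1) = 0.9763
P = 280·0.9763·N(0.20) − 270·0.9920·N(0.02) = 280·0.9763·0.5793 − 270·0.9920·0.5080 = 158.3598 − 136.0627 = 22.2970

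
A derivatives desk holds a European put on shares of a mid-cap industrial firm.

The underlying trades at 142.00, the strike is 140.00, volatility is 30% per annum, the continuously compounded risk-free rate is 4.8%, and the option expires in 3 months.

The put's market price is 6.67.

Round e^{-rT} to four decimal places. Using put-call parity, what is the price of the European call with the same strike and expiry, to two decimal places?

exp(−rT) = exp(−0.048·0.25) = 0.9881
Put-call parity: C − P = S − K·e^(−rT) = 142 − 140·0.9881 = 142 − 138.3340 = 3.6660
C = P + (C − P) = 6.67 + (3.6660) = 10.3360

10.34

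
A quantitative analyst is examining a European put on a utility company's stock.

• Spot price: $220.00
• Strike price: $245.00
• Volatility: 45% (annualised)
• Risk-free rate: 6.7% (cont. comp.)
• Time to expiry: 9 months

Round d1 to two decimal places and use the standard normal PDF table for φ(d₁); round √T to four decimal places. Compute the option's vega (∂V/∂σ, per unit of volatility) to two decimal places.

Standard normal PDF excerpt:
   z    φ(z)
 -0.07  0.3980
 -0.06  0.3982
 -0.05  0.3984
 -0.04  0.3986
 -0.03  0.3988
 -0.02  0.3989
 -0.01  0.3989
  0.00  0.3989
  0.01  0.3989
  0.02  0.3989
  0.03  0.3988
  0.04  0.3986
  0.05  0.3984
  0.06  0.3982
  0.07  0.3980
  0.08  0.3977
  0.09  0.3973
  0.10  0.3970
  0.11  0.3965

σ√T = 0.45·√0.75 = 0.3897
d₁ = [ln(220/245) + (0.067 + 0.45²/2)·0.75] / 0.3897 = [-0.1076 + 0.1262] / 0.3897 = 0.0476 → 0.05
√T = √0.75 = 0.8660
φ(d₁) = φ(0.05) = 0.3984
vega = S·φ(d₁)·√T = 220·0.3984·0.8660 = 75.9032

75.90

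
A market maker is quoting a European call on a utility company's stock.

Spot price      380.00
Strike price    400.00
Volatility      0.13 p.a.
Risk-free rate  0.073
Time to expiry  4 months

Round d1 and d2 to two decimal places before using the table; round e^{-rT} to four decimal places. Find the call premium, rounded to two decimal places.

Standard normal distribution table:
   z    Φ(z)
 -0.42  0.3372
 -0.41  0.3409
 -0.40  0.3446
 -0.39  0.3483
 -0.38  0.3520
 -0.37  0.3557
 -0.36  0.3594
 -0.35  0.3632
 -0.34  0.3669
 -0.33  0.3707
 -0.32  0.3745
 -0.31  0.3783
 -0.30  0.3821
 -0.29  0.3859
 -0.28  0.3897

7.78

σ√T = 0.13 × 0.5774 = 0.0751
d₁ = [ln(380/400) + (0.073 + ½·0.13²)·0.3333] / (σ√T) = (-0.0513 + 0.0271) / 0.0751 = -0.3217 which rounds to -0.32
d₂ = -0.3217 − 0.0751 = -0.3967 which rounds to -0.40
exp(−rT) = exp(−0.073·0.3333) = 0.9760
C = 380·N(-0.32) − 400·0.9760·N(-0.40) = 380·0.3745 − 400·0.9760·0.3446 = 142.3100 − 134.5318 = 7.7782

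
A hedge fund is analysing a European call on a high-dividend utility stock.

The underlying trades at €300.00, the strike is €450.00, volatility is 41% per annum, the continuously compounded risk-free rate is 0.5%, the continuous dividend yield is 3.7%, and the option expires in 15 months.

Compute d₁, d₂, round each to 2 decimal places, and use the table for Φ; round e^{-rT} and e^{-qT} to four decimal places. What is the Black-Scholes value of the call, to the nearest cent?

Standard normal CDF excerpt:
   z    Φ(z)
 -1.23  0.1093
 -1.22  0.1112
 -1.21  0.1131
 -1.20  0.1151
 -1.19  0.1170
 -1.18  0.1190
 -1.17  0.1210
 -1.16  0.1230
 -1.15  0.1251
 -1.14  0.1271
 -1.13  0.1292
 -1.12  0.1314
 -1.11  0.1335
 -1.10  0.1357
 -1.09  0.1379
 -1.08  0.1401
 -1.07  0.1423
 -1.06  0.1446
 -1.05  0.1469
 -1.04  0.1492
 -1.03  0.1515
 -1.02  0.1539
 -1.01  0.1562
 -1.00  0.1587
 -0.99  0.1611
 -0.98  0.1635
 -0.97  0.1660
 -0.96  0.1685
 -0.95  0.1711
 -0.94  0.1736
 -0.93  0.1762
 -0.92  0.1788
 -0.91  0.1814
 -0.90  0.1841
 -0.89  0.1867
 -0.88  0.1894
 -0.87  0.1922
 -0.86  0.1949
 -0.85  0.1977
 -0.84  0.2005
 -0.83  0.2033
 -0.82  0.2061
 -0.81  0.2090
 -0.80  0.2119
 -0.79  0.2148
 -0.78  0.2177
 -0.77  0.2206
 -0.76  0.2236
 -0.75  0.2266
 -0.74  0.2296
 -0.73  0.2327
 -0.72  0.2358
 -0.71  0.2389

€14.29

σ√T = 0.41·√1.25 = 0.4584
ln(S/K) + (r − q + σ²/2)T = ln(300/450) + (0.005 − 0.037 + 0.41²/2)·1.25 = -0.4055 + 0.0651 = -0.3404
d₁ = -0.3404 / 0.4584 = -0.7426 ≈ -0.74
d₂ = d₁ − σ√T = -0.7426 − 0.4584 = -1.2010 ≈ -1.20
e^(−qT) = e^(−0.037·1.25) = 0.9548;  e^(−rT) = e^(−0.005·1.25) = 0.9938
N(d₁) = N(-0.74) = 0.2296;  N(d₂) = N(-1.20) = 0.1151
C = 300·0.9548·0.2296 − 450·0.9938·0.1151 = 65.7666 − 51.4739 = 14.2928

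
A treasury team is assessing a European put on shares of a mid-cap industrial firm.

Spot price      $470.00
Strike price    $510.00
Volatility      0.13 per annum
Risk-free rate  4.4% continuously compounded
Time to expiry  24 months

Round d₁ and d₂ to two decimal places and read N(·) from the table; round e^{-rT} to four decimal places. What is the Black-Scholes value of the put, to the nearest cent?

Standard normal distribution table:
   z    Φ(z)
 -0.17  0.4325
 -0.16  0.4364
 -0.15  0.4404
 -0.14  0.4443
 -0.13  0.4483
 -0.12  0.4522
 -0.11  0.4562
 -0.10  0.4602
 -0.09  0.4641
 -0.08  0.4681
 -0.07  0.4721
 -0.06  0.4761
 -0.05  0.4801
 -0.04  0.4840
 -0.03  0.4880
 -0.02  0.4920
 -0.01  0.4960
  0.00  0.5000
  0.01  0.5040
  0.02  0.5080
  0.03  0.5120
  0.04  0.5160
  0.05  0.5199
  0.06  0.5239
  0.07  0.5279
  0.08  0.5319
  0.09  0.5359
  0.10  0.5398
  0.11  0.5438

σ√T = 0.13·√2 = 0.1838
d₁ = [ln(470/510) + (0.044 + 0.13²/2)·2] / 0.1838 = [-0.0817 + 0.1049] / 0.1838 = 0.1263 ⇒ 0.13
d₂ = d₁ − σ√T = 0.1263 − 0.1838 = -0.0575 ⇒ -0.06
exp(−rT) = exp(−0.044·2) = 0.9158
N(−d₂) = N(0.06) = 0.5239;  N(−d₁) = N(-0.13) = 0.4483
P = 510·0.9158·0.5239 − 470·0.4483 = 244.6917 − 210.7010 = 33.9907

$33.99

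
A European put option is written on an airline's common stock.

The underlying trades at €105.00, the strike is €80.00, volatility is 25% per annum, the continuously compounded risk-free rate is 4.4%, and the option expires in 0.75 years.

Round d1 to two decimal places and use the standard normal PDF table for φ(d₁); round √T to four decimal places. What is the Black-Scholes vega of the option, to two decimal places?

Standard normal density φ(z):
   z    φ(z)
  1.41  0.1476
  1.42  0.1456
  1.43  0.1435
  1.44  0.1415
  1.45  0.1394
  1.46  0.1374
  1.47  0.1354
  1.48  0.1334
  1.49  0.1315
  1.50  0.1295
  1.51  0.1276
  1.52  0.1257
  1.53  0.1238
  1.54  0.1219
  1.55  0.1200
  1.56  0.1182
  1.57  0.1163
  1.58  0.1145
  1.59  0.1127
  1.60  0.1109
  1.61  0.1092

11.43

σ√T = 0.25 × 0.8660 = 0.2165
ln(S/K) + (r + σ²/2)T = ln(105/80) + (0.044 + 0.25²/2)·0.75 = 0.2719 + 0.0564 = 0.3284
d₁ = 0.3284 / 0.2165 = 1.5167 ≈ 1.52
√T = √0.75 = 0.8660
φ(d₁) = φ(1.52) = 0.1257
vega = S·φ(d₁)·√T = 105·0.1257·0.8660 = 11.4299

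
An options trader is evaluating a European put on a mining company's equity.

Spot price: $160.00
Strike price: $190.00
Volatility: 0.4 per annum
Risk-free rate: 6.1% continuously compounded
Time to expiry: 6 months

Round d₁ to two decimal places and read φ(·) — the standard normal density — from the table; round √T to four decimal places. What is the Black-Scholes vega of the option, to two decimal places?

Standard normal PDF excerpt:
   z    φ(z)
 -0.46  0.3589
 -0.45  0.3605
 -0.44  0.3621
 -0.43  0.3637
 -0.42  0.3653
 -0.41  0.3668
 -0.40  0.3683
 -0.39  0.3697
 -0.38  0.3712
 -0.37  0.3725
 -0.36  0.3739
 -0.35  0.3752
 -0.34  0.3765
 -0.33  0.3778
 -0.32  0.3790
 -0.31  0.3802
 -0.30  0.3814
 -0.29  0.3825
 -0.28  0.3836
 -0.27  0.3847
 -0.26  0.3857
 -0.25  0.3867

42.30

σ√T = 0.4·√0.5 = 0.2828
d₁ = [ln(160/190) + (0.061 + 0.4²/2)·0.5] / 0.2828 = [-0.1719 + 0.0705] / 0.2828 = -0.3583 which rounds to -0.36
√T = √0.5 = 0.7071
φ(d₁) = φ(-0.36) = 0.3739
vega = S·φ(d₁)·√T = 160·0.3739·0.7071 = 42.3016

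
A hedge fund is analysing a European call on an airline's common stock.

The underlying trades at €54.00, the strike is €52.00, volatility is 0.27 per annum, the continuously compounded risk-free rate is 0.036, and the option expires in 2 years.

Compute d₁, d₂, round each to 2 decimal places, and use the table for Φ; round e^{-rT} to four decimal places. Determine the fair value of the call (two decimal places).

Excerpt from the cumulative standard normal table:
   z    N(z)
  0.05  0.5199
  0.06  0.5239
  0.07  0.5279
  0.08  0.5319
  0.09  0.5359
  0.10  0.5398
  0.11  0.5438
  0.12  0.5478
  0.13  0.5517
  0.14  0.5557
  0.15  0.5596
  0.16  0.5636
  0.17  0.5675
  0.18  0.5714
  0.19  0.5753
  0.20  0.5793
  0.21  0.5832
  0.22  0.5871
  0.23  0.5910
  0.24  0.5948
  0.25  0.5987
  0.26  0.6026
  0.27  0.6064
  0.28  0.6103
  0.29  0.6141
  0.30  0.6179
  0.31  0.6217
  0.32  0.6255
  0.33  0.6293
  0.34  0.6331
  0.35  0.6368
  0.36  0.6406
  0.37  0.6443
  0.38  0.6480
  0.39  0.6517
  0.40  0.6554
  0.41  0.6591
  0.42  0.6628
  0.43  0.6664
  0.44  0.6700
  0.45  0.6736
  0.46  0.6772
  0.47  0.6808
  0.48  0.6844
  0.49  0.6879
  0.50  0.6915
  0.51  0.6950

€10.84

σ√T = 0.27 × 1.4142 = 0.3818
d₁ = [ln(54/52) + (0.036 + ½·0.27²)·2] / (σ√T) = (0.0377 + 0.1449) / 0.3818 = 0.4783 which rounds to 0.48
d₂ = 0.4783 − 0.3818 = 0.0965 which rounds to 0.10
e^(−rT) = e^(−0.036·2) = 0.9305
N(d₁) = N(0.48) = 0.6844;  N(d₂) = N(0.10) = 0.5398
C = 54·0.6844 − 52·0.9305·0.5398 = 36.9576 − 26.1188 = 10.8388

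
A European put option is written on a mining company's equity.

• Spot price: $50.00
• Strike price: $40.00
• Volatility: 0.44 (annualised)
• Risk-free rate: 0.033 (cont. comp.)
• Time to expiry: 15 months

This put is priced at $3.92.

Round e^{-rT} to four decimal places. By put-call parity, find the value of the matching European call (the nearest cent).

exp(−rT) = exp(−0.033·1.25) = 0.9596
Put-call parity: C − P = S − K·e^(−rT) = 50 − 40·0.9596 = 50 − 38.3840 = 11.6160
C = P + (C − P) = 3.92 + (11.6160) = 15.5360

$15.54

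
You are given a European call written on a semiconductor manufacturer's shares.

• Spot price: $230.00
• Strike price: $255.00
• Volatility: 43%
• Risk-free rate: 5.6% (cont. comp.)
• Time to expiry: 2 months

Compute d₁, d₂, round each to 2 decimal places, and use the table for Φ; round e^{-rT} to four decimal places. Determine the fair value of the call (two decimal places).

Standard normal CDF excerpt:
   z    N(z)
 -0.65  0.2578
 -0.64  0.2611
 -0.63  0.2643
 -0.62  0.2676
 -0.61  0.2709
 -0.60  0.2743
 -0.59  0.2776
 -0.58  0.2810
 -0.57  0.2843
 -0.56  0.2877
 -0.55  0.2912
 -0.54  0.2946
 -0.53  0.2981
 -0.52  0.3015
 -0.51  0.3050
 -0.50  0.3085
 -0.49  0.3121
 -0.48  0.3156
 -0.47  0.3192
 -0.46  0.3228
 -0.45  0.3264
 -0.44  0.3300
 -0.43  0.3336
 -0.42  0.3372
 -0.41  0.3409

$7.47

σ√T = 0.43 × 0.4082 = 0.1755
d₁ = [ln(230/255) + (0.056 + 0.43²/2)·0.1667] / 0.1755 = [-0.1032 + 0.0247] / 0.1755 = -0.4468 ⇒ -0.45
d₂ = d₁ − σ√T = -0.4468 − 0.1755 = -0.6224 ⇒ -0.62
exp(−rT) = exp(−0.056·0.1667) = 0.9907
N(d₁) = N(-0.45) = 0.3264;  N(d₂) = N(-0.62) = 0.2676
C = 230·0.3264 − 255·0.9907·0.2676 = 75.0720 − 67.6034 = 7.4686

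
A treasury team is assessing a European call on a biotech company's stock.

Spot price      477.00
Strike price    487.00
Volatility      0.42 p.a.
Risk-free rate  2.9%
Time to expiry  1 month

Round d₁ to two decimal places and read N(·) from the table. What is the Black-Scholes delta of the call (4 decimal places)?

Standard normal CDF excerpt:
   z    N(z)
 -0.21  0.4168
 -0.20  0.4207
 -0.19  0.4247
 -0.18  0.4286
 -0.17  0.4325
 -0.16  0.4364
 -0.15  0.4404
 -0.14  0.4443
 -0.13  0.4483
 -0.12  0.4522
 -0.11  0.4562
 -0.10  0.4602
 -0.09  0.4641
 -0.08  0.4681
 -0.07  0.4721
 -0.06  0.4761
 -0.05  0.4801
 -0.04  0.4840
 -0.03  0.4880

T = 0.08333;  σ√T = 0.1212
d₁ = [ln(477/487) + (0.029 + 0.42²/2)·0.08333] / 0.1212 = [-0.0207 + 0.0098] / 0.1212 = -0.0906 → -0.09
N(d₁) = N(-0.09) = 0.4641
Δ_call = N(d₁) = 0.4641

0.4641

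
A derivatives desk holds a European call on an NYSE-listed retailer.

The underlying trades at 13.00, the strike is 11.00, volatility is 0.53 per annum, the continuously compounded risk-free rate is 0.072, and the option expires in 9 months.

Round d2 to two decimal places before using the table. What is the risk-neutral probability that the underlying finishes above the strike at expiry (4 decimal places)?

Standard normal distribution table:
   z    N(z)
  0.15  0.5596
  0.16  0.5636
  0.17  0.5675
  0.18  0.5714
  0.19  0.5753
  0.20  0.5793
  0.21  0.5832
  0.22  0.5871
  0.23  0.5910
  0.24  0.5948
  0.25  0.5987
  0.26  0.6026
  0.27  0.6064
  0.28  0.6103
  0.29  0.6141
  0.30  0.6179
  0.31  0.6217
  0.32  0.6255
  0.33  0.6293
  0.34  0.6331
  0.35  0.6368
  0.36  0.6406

σ√T = 0.53·√0.75 = 0.4590
d₁ = [ln(13/11) + (0.072 + 0.53²/2)·0.75] / 0.4590 = [0.1671 + 0.1593] / 0.4590 = 0.7111 ≈ 0.71
d₂ = d₁ − σ√T = 0.7111 − 0.4590 = 0.2521 ≈ 0.25
Risk-neutral Pr[S_T > K] = N(d₂) = N(0.25) = 0.5987

0.5987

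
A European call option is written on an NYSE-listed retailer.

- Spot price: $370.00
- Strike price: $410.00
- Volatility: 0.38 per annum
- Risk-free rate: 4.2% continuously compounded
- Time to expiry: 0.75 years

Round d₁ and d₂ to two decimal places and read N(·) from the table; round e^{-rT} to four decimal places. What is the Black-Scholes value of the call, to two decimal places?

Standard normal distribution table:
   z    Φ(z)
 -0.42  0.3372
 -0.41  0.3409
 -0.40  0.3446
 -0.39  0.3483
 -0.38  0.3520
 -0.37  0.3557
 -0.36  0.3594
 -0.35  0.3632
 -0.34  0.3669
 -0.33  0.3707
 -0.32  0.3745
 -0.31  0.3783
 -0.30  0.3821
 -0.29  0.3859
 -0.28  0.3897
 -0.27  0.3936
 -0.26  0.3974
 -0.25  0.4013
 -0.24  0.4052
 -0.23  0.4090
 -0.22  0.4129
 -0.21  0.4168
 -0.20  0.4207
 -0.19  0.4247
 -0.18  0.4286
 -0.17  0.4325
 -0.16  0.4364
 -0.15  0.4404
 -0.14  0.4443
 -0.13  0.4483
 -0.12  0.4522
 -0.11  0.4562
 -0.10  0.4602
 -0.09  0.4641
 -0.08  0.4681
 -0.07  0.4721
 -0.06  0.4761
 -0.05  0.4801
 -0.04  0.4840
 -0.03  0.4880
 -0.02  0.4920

σ√T = 0.38 × 0.8660 = 0.3291
d₁ = [ln(370/410) + (0.042 + 0.38²/2)·0.75] / 0.3291 = [-0.1027 + 0.0857] / 0.3291 = -0.0517 which rounds to -0.05
d₂ = d₁ − σ√T = -0.0517 − 0.3291 = -0.3808 which rounds to -0.38
e^(−rT) = e^(−0.042·0.75) = 0.9690
N(d₁) = N(-0.05) = 0.4801;  N(d₂) = N(-0.38) = 0.3520
C = 370·0.4801 − 410·0.9690·0.3520 = 177.6370 − 139.8461 = 37.7909

$37.79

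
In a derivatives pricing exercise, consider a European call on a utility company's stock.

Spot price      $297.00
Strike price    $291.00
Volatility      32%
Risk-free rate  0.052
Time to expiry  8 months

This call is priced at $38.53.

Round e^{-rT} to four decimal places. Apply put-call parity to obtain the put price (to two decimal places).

$22.61

exp(−rT) = exp(−0.052·0.6667) = 0.9659
Put-call parity: C − P = S − K·e^(−rT) = 297 − 291·0.9659 = 297 − 281.0769 = 15.9231
P = C − (C − P) = 38.53 − (15.9231) = 22.6069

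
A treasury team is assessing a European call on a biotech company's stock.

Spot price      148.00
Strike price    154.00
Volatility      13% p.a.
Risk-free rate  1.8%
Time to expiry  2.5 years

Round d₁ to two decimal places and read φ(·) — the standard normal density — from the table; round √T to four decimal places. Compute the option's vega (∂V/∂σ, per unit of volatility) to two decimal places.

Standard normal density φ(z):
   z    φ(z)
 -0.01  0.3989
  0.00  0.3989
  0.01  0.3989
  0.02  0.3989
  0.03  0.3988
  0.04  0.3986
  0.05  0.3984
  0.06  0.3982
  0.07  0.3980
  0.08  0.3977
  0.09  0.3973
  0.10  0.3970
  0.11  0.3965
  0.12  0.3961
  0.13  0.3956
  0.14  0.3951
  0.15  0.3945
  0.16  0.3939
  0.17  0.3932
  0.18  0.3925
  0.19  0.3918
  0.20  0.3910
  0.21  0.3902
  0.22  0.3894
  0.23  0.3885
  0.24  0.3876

σ√T = 0.13·√2.5 = 0.2055
d₁ = [ln(148/154) + (0.018 + 0.13²/2)·2.5] / 0.2055 = [-0.0397 + 0.0661] / 0.2055 = 0.1284 → 0.13
√T = √2.5 = 1.5811
φ(d₁) = φ(0.13) = 0.3956
vega = S·φ(d₁)·√T = 148·0.3956·1.5811 = 92.5715
(Call and put vega coincide under Black-Scholes.)

92.57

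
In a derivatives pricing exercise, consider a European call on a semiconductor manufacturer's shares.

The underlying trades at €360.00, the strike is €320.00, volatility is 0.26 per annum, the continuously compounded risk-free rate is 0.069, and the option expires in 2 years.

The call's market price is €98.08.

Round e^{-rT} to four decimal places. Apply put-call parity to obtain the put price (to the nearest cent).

€16.83

e^(−rT) = e^(−0.069·2) = 0.8711
Put-call parity: C − P = S − K·e^(−rT) = 360 − 320·0.8711 = 360 − 278.7520 = 81.2480
P = C − (C − P) = 98.08 − (81.2480) = 16.8320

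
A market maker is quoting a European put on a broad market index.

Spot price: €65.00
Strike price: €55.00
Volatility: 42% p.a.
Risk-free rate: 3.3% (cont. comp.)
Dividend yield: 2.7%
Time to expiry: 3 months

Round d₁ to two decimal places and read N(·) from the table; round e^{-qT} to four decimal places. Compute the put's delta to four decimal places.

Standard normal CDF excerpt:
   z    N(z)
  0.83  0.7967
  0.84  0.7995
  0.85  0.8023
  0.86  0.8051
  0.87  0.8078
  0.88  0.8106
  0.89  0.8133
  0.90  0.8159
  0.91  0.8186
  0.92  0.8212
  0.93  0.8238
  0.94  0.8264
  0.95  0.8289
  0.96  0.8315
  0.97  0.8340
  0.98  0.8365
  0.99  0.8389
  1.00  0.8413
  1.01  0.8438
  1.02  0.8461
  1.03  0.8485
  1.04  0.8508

-0.1802

σ√T = 0.42·√0.25 = 0.2100
ln(S/K) + (r − q + σ²/2)T = ln(65/55) + (0.033 − 0.027 + 0.42²/2)·0.25 = 0.1671 + 0.0235 = 0.1906
d₁ = 0.1906 / 0.2100 = 0.9076 ≈ 0.91
N(d₁) = N(0.91) = 0.8186
Δ_put = exp(−qT)·(N(d₁) − 1) = 0.9933·(0.8186 − 1) = -0.1802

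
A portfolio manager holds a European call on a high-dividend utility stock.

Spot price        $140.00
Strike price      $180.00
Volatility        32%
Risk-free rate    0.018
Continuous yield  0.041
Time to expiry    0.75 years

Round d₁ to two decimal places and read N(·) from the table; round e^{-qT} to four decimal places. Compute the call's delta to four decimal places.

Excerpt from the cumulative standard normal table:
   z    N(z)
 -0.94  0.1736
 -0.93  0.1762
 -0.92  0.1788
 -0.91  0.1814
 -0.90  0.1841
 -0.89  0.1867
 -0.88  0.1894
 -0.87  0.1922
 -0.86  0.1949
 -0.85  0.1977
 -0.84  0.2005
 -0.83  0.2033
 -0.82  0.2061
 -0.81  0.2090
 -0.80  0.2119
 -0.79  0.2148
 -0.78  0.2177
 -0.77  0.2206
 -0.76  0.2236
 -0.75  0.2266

T = 0.75;  σ√T = 0.2771
d₁ = [ln(140/180) + (0.018 − 0.041 + 0.32²/2)·0.75] / 0.2771 = [-0.2513 + 0.0211] / 0.2771 = -0.8305 → -0.83
N(d₁) = N(-0.83) = 0.2033
Δ_call = e^(−qT)·N(d₁) = 0.9697·0.2033 = 0.1971

0.1971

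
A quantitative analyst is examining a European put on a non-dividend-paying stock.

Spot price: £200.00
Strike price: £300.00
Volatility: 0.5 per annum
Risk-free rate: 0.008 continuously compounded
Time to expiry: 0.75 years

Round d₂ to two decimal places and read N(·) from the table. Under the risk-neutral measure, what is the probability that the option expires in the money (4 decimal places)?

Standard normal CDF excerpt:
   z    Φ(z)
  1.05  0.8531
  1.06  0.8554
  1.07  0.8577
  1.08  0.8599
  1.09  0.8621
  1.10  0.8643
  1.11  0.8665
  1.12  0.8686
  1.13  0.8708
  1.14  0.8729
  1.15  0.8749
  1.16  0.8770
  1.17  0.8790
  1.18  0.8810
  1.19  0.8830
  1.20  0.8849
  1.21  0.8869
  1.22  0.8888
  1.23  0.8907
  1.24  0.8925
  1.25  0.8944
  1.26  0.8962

σ√T = 0.5·√0.75 = 0.4330
d₁ = [ln(200/300) + (0.008 + 0.5²/2)·0.75] / 0.4330 = [-0.4055 + 0.0998] / 0.4330 = -0.7060 ⇒ -0.71
d₂ = d₁ − σ√T = -0.7060 − 0.4330 = -1.1390 ⇒ -1.14
Risk-neutral Pr[S_T < K] = N(−d₂) = N(1.14) = 0.8729

0.8729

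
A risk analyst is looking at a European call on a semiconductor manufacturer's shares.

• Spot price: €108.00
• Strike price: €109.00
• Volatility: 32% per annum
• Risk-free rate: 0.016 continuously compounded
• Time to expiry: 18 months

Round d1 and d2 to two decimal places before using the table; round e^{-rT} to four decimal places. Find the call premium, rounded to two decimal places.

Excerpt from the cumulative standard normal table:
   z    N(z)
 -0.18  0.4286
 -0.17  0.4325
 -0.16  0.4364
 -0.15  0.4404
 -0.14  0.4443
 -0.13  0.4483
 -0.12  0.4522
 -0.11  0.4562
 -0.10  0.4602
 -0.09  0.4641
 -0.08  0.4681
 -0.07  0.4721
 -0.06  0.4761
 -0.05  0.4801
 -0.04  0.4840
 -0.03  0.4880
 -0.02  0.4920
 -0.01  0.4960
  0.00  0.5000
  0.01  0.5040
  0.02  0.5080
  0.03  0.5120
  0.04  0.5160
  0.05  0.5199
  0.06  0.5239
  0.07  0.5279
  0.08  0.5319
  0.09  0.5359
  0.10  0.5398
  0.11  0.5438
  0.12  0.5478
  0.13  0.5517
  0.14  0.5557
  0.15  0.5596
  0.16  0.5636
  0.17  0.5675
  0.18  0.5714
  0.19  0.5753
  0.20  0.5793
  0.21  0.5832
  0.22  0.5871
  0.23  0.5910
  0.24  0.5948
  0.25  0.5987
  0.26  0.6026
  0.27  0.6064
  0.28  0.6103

€17.39

T = 1.5;  σ√T = 0.3919
d₁ = [ln(108/109) + (0.016 + 0.32²/2)·1.5] / 0.3919 = [-0.0092 + 0.1008] / 0.3919 = 0.2337 which rounds to 0.23
d₂ = d₁ − σ√T = 0.2337 − 0.3919 = -0.1582 which rounds to -0.16
e^(−rT) = e^(−0.016·1.5) = 0.9763
C = 108·N(0.23) − 109·0.9763·N(-0.16) = 108·0.5910 − 109·0.9763·0.4364 = 63.8280 − 46.4402 = 17.3878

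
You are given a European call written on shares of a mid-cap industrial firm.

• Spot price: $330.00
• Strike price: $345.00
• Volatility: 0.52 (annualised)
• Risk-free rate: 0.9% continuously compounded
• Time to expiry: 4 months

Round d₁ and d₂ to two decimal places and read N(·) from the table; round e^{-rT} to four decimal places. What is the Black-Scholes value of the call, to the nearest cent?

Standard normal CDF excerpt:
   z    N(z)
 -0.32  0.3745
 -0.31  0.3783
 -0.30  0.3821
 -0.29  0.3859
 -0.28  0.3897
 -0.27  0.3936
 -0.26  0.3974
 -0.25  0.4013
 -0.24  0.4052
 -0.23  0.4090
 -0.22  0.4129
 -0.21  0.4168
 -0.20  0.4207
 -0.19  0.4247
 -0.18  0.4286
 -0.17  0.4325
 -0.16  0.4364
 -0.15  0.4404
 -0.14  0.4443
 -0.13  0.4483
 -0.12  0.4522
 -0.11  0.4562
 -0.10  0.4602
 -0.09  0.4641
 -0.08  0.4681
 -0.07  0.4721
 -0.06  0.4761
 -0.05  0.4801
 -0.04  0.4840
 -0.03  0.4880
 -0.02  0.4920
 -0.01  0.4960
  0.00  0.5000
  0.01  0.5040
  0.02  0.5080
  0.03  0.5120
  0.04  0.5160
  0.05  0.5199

$33.58

σ√T = 0.52·√0.3333 = 0.3002
ln(S/K) + (r + σ²/2)T = ln(330/345) + (0.009 + 0.52²/2)·0.3333 = -0.0445 + 0.0481 = 0.0036
d₁ = 0.0036 / 0.3002 = 0.0120 ⇒ 0.01
d₂ = d₁ − σ√T = 0.0120 − 0.3002 = -0.2882 ⇒ -0.29
e^(−rT) = e^(−0.009·0.3333) = 0.9970
C = 330·N(0.01) − 345·0.9970·N(-0.29) = 330·0.5040 − 345·0.9970·0.3859 = 166.3200 − 132.7361 = 33.5839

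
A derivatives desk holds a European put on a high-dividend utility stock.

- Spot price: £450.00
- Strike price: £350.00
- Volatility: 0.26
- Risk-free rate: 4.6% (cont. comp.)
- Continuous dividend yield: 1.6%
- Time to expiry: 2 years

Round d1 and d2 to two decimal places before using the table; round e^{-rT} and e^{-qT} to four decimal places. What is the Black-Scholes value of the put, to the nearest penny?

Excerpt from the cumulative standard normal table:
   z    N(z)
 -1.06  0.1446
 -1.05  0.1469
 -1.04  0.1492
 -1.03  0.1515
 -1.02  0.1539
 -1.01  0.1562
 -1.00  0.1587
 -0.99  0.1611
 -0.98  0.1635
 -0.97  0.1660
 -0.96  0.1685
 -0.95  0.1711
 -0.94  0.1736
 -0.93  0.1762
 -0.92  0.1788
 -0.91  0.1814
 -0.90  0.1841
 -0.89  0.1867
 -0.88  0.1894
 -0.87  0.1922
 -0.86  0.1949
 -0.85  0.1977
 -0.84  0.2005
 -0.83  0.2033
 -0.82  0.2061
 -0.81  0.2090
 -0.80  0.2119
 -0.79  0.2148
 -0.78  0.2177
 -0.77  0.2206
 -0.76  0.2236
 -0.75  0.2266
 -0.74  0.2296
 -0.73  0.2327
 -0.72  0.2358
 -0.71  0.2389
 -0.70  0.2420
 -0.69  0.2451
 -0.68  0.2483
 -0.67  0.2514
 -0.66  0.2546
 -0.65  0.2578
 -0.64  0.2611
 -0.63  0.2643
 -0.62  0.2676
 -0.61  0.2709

£15.25

T = 2;  σ√T = 0.3677
ln(S/K) + (r − q + σ²/2)T = ln(450/350) + (0.046 − 0.016 + 0.26²/2)·2 = 0.2513 + 0.1276 = 0.3789
d₁ = 0.3789 / 0.3677 = 1.0305 → 1.03
d₂ = d₁ − σ√T = 1.0305 − 0.3677 = 0.6628 → 0.66
e^(−qT) = e^(−0.016·2) = 0.9685;  e^(−rT) = e^(−0.046·2) = 0.9121
P = 350·0.9121·N(-0.66) − 450·0.9685·N(-1.03) = 350·0.9121·0.2546 − 450·0.9685·0.1515 = 81.2772 − 66.0275 = 15.2497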